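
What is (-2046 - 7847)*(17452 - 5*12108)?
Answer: 426269584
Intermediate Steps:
(-2046 - 7847)*(17452 - 5*12108) = -9893*(17452 - 60540) = -9893*(-43088) = 426269584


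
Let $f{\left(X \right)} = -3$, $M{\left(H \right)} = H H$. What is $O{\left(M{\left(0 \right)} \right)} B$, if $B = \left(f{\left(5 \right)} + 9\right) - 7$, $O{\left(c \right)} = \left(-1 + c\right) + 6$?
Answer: $-5$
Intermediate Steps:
$M{\left(H \right)} = H^{2}$
$O{\left(c \right)} = 5 + c$
$B = -1$ ($B = \left(-3 + 9\right) - 7 = 6 - 7 = -1$)
$O{\left(M{\left(0 \right)} \right)} B = \left(5 + 0^{2}\right) \left(-1\right) = \left(5 + 0\right) \left(-1\right) = 5 \left(-1\right) = -5$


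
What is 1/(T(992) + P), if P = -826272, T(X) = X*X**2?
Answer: 1/975365216 ≈ 1.0253e-9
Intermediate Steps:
T(X) = X**3
1/(T(992) + P) = 1/(992**3 - 826272) = 1/(976191488 - 826272) = 1/975365216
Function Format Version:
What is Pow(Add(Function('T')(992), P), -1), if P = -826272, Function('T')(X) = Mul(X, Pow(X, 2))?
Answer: Rational(1, 975365216) ≈ 1.0253e-9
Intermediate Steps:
Function('T')(X) = Pow(X, 3)
Pow(Add(Function('T')(992), P), -1) = Pow(Add(Pow(992, 3), -826272), -1) = Pow(Add(976191488, -826272), -1) = Pow(975365216, -1) = Rational(1, 975365216)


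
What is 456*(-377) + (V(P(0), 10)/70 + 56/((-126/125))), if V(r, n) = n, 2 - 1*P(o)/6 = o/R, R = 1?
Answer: -10833947/63 ≈ -1.7197e+5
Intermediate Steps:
P(o) = 12 - 6*o (P(o) = 12 - 6*o/1 = 12 - 6*o)
456*(-377) + (V(P(0), 10)/70 + 56/((-126/125))) = 456*(-377) + (10/70 + 56/((-126/125))) = -171912 + (10*(1/70) + 56/((-126*1/125))) = -171912 + (⅐ + 56/(-126/125)) = -171912 + (⅐ + 56*(-125/126)) = -171912 + (⅐ - 500/9) = -171912 - 3491/63 = -10833947/63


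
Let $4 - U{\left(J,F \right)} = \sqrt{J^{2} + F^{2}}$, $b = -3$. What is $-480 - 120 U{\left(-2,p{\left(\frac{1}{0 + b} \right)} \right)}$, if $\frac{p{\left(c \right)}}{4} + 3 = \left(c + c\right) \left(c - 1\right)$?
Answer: $-960 + \frac{400 \sqrt{61}}{3} \approx 81.367$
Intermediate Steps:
$p{\left(c \right)} = -12 + 8 c \left(-1 + c\right)$ ($p{\left(c \right)} = -12 + 4 \left(c + c\right) \left(c - 1\right) = -12 + 4 \cdot 2 c \left(-1 + c\right) = -12 + 8 c \left(-1 + c\right)$)
$U{\left(J,F \right)} = 4 - \sqrt{F^{2} + J^{2}}$ ($U{\left(J,F \right)} = 4 - \sqrt{J^{2} + F^{2}} = 4 - \sqrt{F^{2} + J^{2}}$)
$-480 - 120 U{\left(-2,p{\left(\frac{1}{0 + b} \right)} \right)} = -480 - 120 \left(4 - \sqrt{\left(-12 - \frac{8}{0 - 3} + 8 \left(\frac{1}{0 - 3}\right)^{2}\right)^{2} + \left(-2\right)^{2}}\right) = -480 - 120 \left(4 - \sqrt{\left(-12 - \frac{8}{-3} + 8 \left(\frac{1}{-3}\right)^{2}\right)^{2} + 4}\right) = -480 - 120 \left(4 - \sqrt{\left(-12 - - \frac{8}{3} + 8 \left(- \frac{1}{3}\right)^{2}\right)^{2} + 4}\right) = -480 - 120 \left(4 - \sqrt{\left(-12 + \frac{8}{3} + 8 \cdot \frac{1}{9}\right)^{2} + 4}\right) = -480 - 120 \left(4 - \sqrt{\left(-12 + \frac{8}{3} + \frac{8}{9}\right)^{2} + 4}\right) = -480 - 120 \left(4 - \sqrt{\left(- \frac{76}{9}\right)^{2} + 4}\right) = -480 - 120 \left(4 - \sqrt{\frac{5776}{81} + 4}\right) = -480 - 120 \left(4 - \sqrt{\frac{6100}{81}}\right) = -480 - 120 \left(4 - \frac{10 \sqrt{61}}{9}\right) = -480 - \left(480 - \frac{400 \sqrt{61}}{3}\right) = -960 + \frac{400 \sqrt{61}}{3}$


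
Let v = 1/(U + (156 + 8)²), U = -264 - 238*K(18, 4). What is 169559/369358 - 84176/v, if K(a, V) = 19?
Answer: -687423756697321/369358 ≈ -1.8611e+9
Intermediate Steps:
U = -4786 (U = -264 - 238*19 = -264 - 4522 = -4786)
v = 1/22110 (v = 1/(-4786 + (156 + 8)²) = 1/(-4786 + 164²) = 1/(-4786 + 26896) = 1/22110 ≈ 4.5228e-5)
169559/369358 - 84176/v = 169559/369358 - 84176/1/22110 = 169559*(1/369358) - 84176*22110 = 169559/369358 - 1861131360 = -687423756697321/369358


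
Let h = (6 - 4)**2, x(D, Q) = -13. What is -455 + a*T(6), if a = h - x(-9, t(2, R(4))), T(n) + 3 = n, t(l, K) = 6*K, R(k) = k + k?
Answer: -404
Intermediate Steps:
R(k) = 2*k
T(n) = -3 + n
h = 4 (h = 2**2 = 4)
a = 17 (a = 4 - 1*(-13) = 4 + 13 = 17)
-455 + a*T(6) = -455 + 17*(-3 + 6) = -455 + 17*3 = -455 + 51 = -404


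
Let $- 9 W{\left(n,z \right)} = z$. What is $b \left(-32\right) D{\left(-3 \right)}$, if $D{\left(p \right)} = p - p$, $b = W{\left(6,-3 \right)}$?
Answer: $0$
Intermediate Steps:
$W{\left(n,z \right)} = - \frac{z}{9}$
$b = \frac{1}{3}$ ($b = \left(- \frac{1}{9}\right) \left(-3\right) = \frac{1}{3} \approx 0.33333$)
$D{\left(p \right)} = 0$
$b \left(-32\right) D{\left(-3 \right)} = \frac{1}{3} \left(-32\right) 0 = \left(- \frac{32}{3}\right) 0 = 0$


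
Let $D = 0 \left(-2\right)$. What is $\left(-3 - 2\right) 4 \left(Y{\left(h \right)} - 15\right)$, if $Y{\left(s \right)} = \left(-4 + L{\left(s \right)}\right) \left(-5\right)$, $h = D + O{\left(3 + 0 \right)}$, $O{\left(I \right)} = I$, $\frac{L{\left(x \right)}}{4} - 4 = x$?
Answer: $2700$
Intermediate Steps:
$L{\left(x \right)} = 16 + 4 x$
$D = 0$
$h = 3$ ($h = 0 + \left(3 + 0\right) = 0 + 3 = 3$)
$Y{\left(s \right)} = -60 - 20 s$ ($Y{\left(s \right)} = \left(-4 + \left(16 + 4 s\right)\right) \left(-5\right) = \left(12 + 4 s\right) \left(-5\right) = -60 - 20 s$)
$\left(-3 - 2\right) 4 \left(Y{\left(h \right)} - 15\right) = \left(-3 - 2\right) 4 \left(\left(-60 - 60\right) - 15\right) = \left(-5\right) 4 \left(\left(-60 - 60\right) - 15\right) = - 20 \left(-120 - 15\right) = \left(-20\right) \left(-135\right) = 2700$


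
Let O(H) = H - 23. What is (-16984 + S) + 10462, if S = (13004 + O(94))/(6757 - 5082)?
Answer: -436451/67 ≈ -6514.2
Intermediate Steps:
O(H) = -23 + H
S = 523/67 (S = (13004 + (-23 + 94))/(6757 - 5082) = (13004 + 71)/1675 = 13075*(1/1675) = 523/67 ≈ 7.8060)
(-16984 + S) + 10462 = (-16984 + 523/67) + 10462 = -1137405/67 + 10462 = -436451/67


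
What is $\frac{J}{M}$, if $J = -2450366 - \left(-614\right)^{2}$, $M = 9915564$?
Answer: $- \frac{471227}{1652594} \approx -0.28514$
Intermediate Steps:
$J = -2827362$ ($J = -2450366 - 376996 = -2827362$)
$\frac{J}{M} = - \frac{2827362}{9915564} = \left(-2827362\right) \frac{1}{9915564} = - \frac{471227}{1652594}$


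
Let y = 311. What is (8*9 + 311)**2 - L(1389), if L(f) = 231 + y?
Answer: 146147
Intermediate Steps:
L(f) = 542 (L(f) = 231 + 311 = 542)
(8*9 + 311)**2 - L(1389) = (8*9 + 311)**2 - 1*542 = (72 + 311)**2 - 542 = 383**2 - 542 = 146689 - 542 = 146147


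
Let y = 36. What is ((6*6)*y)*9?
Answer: 11664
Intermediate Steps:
((6*6)*y)*9 = ((6*6)*36)*9 = (36*36)*9 = 1296*9 = 11664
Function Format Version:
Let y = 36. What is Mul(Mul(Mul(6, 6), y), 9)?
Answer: 11664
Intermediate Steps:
Mul(Mul(Mul(6, 6), y), 9) = Mul(Mul(Mul(6, 6), 36), 9) = Mul(Mul(36, 36), 9) = Mul(1296, 9) = 11664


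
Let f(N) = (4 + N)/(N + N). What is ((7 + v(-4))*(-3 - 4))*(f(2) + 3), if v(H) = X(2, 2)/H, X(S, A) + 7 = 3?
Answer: -252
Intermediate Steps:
X(S, A) = -4 (X(S, A) = -7 + 3 = -4)
v(H) = -4/H
f(N) = (4 + N)/(2*N) (f(N) = (4 + N)/((2*N)) = (4 + N)*(1/(2*N)) = (4 + N)/(2*N))
((7 + v(-4))*(-3 - 4))*(f(2) + 3) = ((7 - 4/(-4))*(-3 - 4))*((1/2)*(4 + 2)/2 + 3) = ((7 - 4*(-1/4))*(-7))*((1/2)*(1/2)*6 + 3) = ((7 + 1)*(-7))*(3/2 + 3) = (8*(-7))*(9/2) = -56*9/2 = -252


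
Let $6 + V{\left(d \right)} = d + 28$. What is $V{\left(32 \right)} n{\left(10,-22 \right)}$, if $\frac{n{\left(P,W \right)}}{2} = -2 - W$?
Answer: $2160$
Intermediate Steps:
$V{\left(d \right)} = 22 + d$ ($V{\left(d \right)} = -6 + \left(d + 28\right) = -6 + \left(28 + d\right) = 22 + d$)
$n{\left(P,W \right)} = -4 - 2 W$ ($n{\left(P,W \right)} = 2 \left(-2 - W\right) = -4 - 2 W$)
$V{\left(32 \right)} n{\left(10,-22 \right)} = \left(22 + 32\right) \left(-4 - -44\right) = 54 \left(-4 + 44\right) = 54 \cdot 40 = 2160$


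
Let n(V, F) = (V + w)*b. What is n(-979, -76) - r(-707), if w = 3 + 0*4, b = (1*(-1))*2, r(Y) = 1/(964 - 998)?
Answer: 66369/34 ≈ 1952.0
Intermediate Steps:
r(Y) = -1/34 (r(Y) = 1/(-34) = -1/34)
b = -2 (b = -1*2 = -2)
w = 3 (w = 3 + 0 = 3)
n(V, F) = -6 - 2*V (n(V, F) = (V + 3)*(-2) = (3 + V)*(-2) = -6 - 2*V)
n(-979, -76) - r(-707) = (-6 - 2*(-979)) - 1*(-1/34) = (-6 + 1958) + 1/34 = 1952 + 1/34 = 66369/34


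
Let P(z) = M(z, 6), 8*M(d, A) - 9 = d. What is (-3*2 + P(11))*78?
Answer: -273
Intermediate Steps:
M(d, A) = 9/8 + d/8
P(z) = 9/8 + z/8
(-3*2 + P(11))*78 = (-3*2 + (9/8 + (1/8)*11))*78 = (-6 + (9/8 + 11/8))*78 = (-6 + 5/2)*78 = -7/2*78 = -273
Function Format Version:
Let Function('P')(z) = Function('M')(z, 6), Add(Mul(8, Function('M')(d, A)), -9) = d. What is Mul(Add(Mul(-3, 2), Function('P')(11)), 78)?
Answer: -273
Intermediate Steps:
Function('M')(d, A) = Add(Rational(9, 8), Mul(Rational(1, 8), d))
Function('P')(z) = Add(Rational(9, 8), Mul(Rational(1, 8), z))
Mul(Add(Mul(-3, 2), Function('P')(11)), 78) = Mul(Add(Mul(-3, 2), Add(Rational(9, 8), Mul(Rational(1, 8), 11))), 78) = Mul(Add(-6, Add(Rational(9, 8), Rational(11, 8))), 78) = Mul(Add(-6, Rational(5, 2)), 78) = Mul(Rational(-7, 2), 78) = -273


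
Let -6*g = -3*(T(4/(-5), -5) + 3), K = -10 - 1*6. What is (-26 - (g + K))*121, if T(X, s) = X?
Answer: -13431/10 ≈ -1343.1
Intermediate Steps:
K = -16 (K = -10 - 6 = -16)
g = 11/10 (g = -(-1)*(4/(-5) + 3)/2 = -(-1)*(4*(-⅕) + 3)/2 = -(-1)*(-⅘ + 3)/2 = -(-1)*11/(2*5) = -⅙*(-33/5) = 11/10 ≈ 1.1000)
(-26 - (g + K))*121 = (-26 - (11/10 - 16))*121 = (-26 - 1*(-149/10))*121 = (-26 + 149/10)*121 = -111/10*121 = -13431/10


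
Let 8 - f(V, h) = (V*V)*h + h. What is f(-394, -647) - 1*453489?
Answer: 99984858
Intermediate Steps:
f(V, h) = 8 - h - h*V² (f(V, h) = 8 - ((V*V)*h + h) = 8 - (V²*h + h) = 8 - (h*V² + h) = 8 - (h + h*V²) = 8 + (-h - h*V²) = 8 - h - h*V²)
f(-394, -647) - 1*453489 = (8 - 1*(-647) - 1*(-647)*(-394)²) - 1*453489 = (8 + 647 - 1*(-647)*155236) - 453489 = (8 + 647 + 100437692) - 453489 = 100438347 - 453489 = 99984858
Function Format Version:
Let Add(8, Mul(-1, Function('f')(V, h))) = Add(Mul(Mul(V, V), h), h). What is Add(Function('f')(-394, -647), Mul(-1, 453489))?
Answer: 99984858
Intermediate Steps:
Function('f')(V, h) = Add(8, Mul(-1, h), Mul(-1, h, Pow(V, 2))) (Function('f')(V, h) = Add(8, Mul(-1, Add(Mul(Mul(V, V), h), h))) = Add(8, Mul(-1, Add(Mul(Pow(V, 2), h), h))) = Add(8, Mul(-1, Add(Mul(h, Pow(V, 2)), h))) = Add(8, Mul(-1, Add(h, Mul(h, Pow(V, 2))))) = Add(8, Add(Mul(-1, h), Mul(-1, h, Pow(V, 2)))) = Add(8, Mul(-1, h), Mul(-1, h, Pow(V, 2))))
Add(Function('f')(-394, -647), Mul(-1, 453489)) = Add(Add(8, Mul(-1, -647), Mul(-1, -647, Pow(-394, 2))), Mul(-1, 453489)) = Add(Add(8, 647, Mul(-1, -647, 155236)), -453489) = Add(Add(8, 647, 100437692), -453489) = Add(100438347, -453489) = 99984858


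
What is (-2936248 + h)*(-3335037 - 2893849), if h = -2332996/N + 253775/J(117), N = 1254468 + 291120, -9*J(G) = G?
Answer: 92482213361353384240/5023161 ≈ 1.8411e+13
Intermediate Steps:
J(G) = -G/9
N = 1545588
h = -98065480912/5023161 (h = -2332996/1545588 + 253775/((-⅑*117)) = -2332996*1/1545588 + 253775/(-13) = -583249/386397 + 253775*(-1/13) = -583249/386397 - 253775/13 = -98065480912/5023161 ≈ -19523.)
(-2936248 + h)*(-3335037 - 2893849) = (-2936248 - 98065480912/5023161)*(-3335037 - 2893849) = -14847311920840/5023161*(-6228886) = 92482213361353384240/5023161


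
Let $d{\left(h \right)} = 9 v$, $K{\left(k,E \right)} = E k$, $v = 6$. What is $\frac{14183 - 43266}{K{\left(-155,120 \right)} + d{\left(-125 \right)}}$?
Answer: $\frac{29083}{18546} \approx 1.5682$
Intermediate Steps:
$d{\left(h \right)} = 54$ ($d{\left(h \right)} = 9 \cdot 6 = 54$)
$\frac{14183 - 43266}{K{\left(-155,120 \right)} + d{\left(-125 \right)}} = \frac{14183 - 43266}{120 \left(-155\right) + 54} = - \frac{29083}{-18600 + 54} = - \frac{29083}{-18546} = \left(-29083\right) \left(- \frac{1}{18546}\right) = \frac{29083}{18546}$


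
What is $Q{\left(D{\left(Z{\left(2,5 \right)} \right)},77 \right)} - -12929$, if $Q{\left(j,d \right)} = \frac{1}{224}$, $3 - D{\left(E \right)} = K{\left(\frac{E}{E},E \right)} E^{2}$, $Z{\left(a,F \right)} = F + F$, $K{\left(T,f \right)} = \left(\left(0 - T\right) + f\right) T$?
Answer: $\frac{2896097}{224} \approx 12929.0$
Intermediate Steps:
$K{\left(T,f \right)} = T \left(f - T\right)$ ($K{\left(T,f \right)} = \left(- T + f\right) T = \left(f - T\right) T = T \left(f - T\right)$)
$Z{\left(a,F \right)} = 2 F$
$D{\left(E \right)} = 3 - E^{2} \left(-1 + E\right)$ ($D{\left(E \right)} = 3 - \frac{E}{E} \left(E - \frac{E}{E}\right) E^{2} = 3 - 1 \left(E - 1\right) E^{2} = 3 - 1 \left(-1 + E\right) E^{2} = 3 - \left(-1 + E\right) E^{2} = 3 - E^{2} \left(-1 + E\right)$)
$Q{\left(j,d \right)} = \frac{1}{224}$
$Q{\left(D{\left(Z{\left(2,5 \right)} \right)},77 \right)} - -12929 = \frac{1}{224} - -12929 = \frac{1}{224} + 12929 = \frac{2896097}{224}$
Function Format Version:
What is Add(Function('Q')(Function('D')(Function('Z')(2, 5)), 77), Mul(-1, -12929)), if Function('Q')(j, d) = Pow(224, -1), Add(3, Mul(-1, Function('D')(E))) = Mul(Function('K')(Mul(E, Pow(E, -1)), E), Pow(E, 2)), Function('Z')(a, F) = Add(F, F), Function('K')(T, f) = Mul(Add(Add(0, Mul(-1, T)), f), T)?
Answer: Rational(2896097, 224) ≈ 12929.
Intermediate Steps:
Function('K')(T, f) = Mul(T, Add(f, Mul(-1, T))) (Function('K')(T, f) = Mul(Add(Mul(-1, T), f), T) = Mul(Add(f, Mul(-1, T)), T) = Mul(T, Add(f, Mul(-1, T))))
Function('Z')(a, F) = Mul(2, F)
Function('D')(E) = Add(3, Mul(-1, Pow(E, 2), Add(-1, E))) (Function('D')(E) = Add(3, Mul(-1, Mul(Mul(Mul(E, Pow(E, -1)), Add(E, Mul(-1, Mul(E, Pow(E, -1))))), Pow(E, 2)))) = Add(3, Mul(-1, Mul(Mul(1, Add(E, Mul(-1, 1))), Pow(E, 2)))) = Add(3, Mul(-1, Mul(Mul(1, Add(E, -1)), Pow(E, 2)))) = Add(3, Mul(-1, Mul(Mul(1, Add(-1, E)), Pow(E, 2)))) = Add(3, Mul(-1, Mul(Add(-1, E), Pow(E, 2)))) = Add(3, Mul(-1, Mul(Pow(E, 2), Add(-1, E)))) = Add(3, Mul(-1, Pow(E, 2), Add(-1, E))))
Function('Q')(j, d) = Rational(1, 224)
Add(Function('Q')(Function('D')(Function('Z')(2, 5)), 77), Mul(-1, -12929)) = Add(Rational(1, 224), Mul(-1, -12929)) = Add(Rational(1, 224), 12929) = Rational(2896097, 224)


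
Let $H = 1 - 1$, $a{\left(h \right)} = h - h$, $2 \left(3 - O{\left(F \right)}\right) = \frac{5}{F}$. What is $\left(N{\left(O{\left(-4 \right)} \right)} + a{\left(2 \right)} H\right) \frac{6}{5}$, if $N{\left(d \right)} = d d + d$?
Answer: $\frac{3219}{160} \approx 20.119$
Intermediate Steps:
$O{\left(F \right)} = 3 - \frac{5}{2 F}$ ($O{\left(F \right)} = 3 - \frac{5 \frac{1}{F}}{2} = 3 - \frac{5}{2 F}$)
$a{\left(h \right)} = 0$
$H = 0$
$N{\left(d \right)} = d + d^{2}$ ($N{\left(d \right)} = d^{2} + d = d + d^{2}$)
$\left(N{\left(O{\left(-4 \right)} \right)} + a{\left(2 \right)} H\right) \frac{6}{5} = \left(\left(3 - \frac{5}{2 \left(-4\right)}\right) \left(1 + \left(3 - \frac{5}{2 \left(-4\right)}\right)\right) + 0 \cdot 0\right) \frac{6}{5} = \left(\left(3 - - \frac{5}{8}\right) \left(1 + \left(3 - - \frac{5}{8}\right)\right) + 0\right) 6 \cdot \frac{1}{5} = \left(\left(3 + \frac{5}{8}\right) \left(1 + \left(3 + \frac{5}{8}\right)\right) + 0\right) \frac{6}{5} = \left(\frac{29 \left(1 + \frac{29}{8}\right)}{8} + 0\right) \frac{6}{5} = \left(\frac{29}{8} \cdot \frac{37}{8} + 0\right) \frac{6}{5} = \left(\frac{1073}{64} + 0\right) \frac{6}{5} = \frac{1073}{64} \cdot \frac{6}{5} = \frac{3219}{160}$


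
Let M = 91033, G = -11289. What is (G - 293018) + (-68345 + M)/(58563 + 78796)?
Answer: -41799282525/137359 ≈ -3.0431e+5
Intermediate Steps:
(G - 293018) + (-68345 + M)/(58563 + 78796) = (-11289 - 293018) + (-68345 + 91033)/(58563 + 78796) = -304307 + 22688/137359 = -41799282525/137359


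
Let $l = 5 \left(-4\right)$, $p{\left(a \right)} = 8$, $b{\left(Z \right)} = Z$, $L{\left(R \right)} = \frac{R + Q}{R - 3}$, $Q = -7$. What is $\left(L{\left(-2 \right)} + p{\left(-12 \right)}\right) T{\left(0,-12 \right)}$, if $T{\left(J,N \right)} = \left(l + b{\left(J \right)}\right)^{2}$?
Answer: $3920$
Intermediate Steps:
$L{\left(R \right)} = \frac{-7 + R}{-3 + R}$ ($L{\left(R \right)} = \frac{R - 7}{R - 3} = \frac{-7 + R}{-3 + R}$)
$l = -20$
$T{\left(J,N \right)} = \left(-20 + J\right)^{2}$
$\left(L{\left(-2 \right)} + p{\left(-12 \right)}\right) T{\left(0,-12 \right)} = \left(\frac{-7 - 2}{-3 - 2} + 8\right) \left(-20 + 0\right)^{2} = \left(\frac{1}{-5} \left(-9\right) + 8\right) \left(-20\right)^{2} = \left(\left(- \frac{1}{5}\right) \left(-9\right) + 8\right) 400 = \left(\frac{9}{5} + 8\right) 400 = \frac{49}{5} \cdot 400 = 3920$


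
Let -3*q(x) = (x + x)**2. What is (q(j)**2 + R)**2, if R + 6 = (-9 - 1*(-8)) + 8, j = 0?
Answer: 1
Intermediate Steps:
q(x) = -4*x**2/3 (q(x) = -(x + x)**2/3 = -4*x**2/3)
R = 1 (R = -6 + ((-9 - 1*(-8)) + 8) = -6 + ((-9 + 8) + 8) = -6 + (-1 + 8) = -6 + 7 = 1)
(q(j)**2 + R)**2 = ((-4/3*0**2)**2 + 1)**2 = ((-4/3*0)**2 + 1)**2 = (0**2 + 1)**2 = (0 + 1)**2 = 1**2 = 1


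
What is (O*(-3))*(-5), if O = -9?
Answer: -135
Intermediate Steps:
(O*(-3))*(-5) = -9*(-3)*(-5) = 27*(-5) = -135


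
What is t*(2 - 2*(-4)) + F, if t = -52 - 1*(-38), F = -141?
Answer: -281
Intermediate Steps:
t = -14 (t = -52 + 38 = -14)
t*(2 - 2*(-4)) + F = -14*(2 - 2*(-4)) - 141 = -14*(2 + 8) - 141 = -14*10 - 141 = -140 - 141 = -281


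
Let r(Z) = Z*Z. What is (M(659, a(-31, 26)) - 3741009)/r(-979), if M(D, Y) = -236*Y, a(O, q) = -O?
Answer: -3748325/958441 ≈ -3.9109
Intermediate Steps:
r(Z) = Z**2
(M(659, a(-31, 26)) - 3741009)/r(-979) = (-(-236)*(-31) - 3741009)/((-979)**2) = (-236*31 - 3741009)/958441 = (-7316 - 3741009)*(1/958441) = -3748325*1/958441 = -3748325/958441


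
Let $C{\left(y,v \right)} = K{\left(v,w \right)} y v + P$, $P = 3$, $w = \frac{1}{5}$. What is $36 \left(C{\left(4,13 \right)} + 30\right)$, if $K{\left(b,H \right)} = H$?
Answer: $\frac{7812}{5} \approx 1562.4$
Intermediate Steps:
$w = \frac{1}{5} \approx 0.2$
$C{\left(y,v \right)} = 3 + \frac{v y}{5}$ ($C{\left(y,v \right)} = \frac{y}{5} v + 3 = \frac{v y}{5} + 3 = 3 + \frac{v y}{5}$)
$36 \left(C{\left(4,13 \right)} + 30\right) = 36 \left(\left(3 + \frac{1}{5} \cdot 13 \cdot 4\right) + 30\right) = 36 \left(\left(3 + \frac{52}{5}\right) + 30\right) = 36 \left(\frac{67}{5} + 30\right) = 36 \cdot \frac{217}{5} = \frac{7812}{5}$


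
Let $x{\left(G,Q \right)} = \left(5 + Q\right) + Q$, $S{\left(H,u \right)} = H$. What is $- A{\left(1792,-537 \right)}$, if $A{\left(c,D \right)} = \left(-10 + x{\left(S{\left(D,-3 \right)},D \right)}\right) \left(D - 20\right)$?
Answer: $-601003$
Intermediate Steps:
$x{\left(G,Q \right)} = 5 + 2 Q$
$A{\left(c,D \right)} = \left(-20 + D\right) \left(-5 + 2 D\right)$ ($A{\left(c,D \right)} = \left(-10 + \left(5 + 2 D\right)\right) \left(D - 20\right) = \left(-5 + 2 D\right) \left(-20 + D\right) = \left(-20 + D\right) \left(-5 + 2 D\right)$)
$- A{\left(1792,-537 \right)} = - (100 - -24165 + 2 \left(-537\right)^{2}) = - (100 + 24165 + 2 \cdot 288369) = - (100 + 24165 + 576738) = \left(-1\right) 601003 = -601003$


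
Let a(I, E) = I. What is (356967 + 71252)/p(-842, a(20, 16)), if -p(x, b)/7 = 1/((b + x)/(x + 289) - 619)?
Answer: 146230365215/3871 ≈ 3.7776e+7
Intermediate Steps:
p(x, b) = -7/(-619 + (b + x)/(289 + x)) (p(x, b) = -7/((b + x)/(x + 289) - 619) = -7/((b + x)/(289 + x) - 619) = -7/(-619 + (b + x)/(289 + x)))
(356967 + 71252)/p(-842, a(20, 16)) = (356967 + 71252)/((7*(289 - 842)/(178891 - 1*20 + 618*(-842)))) = 428219/((7*(-553)/(178891 - 20 - 520356))) = 428219/((7*(-553)/(-341485))) = 428219/((7*(-1/341485)*(-553))) = 428219/(3871/341485) = 428219*(341485/3871) = 146230365215/3871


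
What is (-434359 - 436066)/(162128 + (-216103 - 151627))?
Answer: 870425/205602 ≈ 4.2335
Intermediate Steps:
(-434359 - 436066)/(162128 + (-216103 - 151627)) = -870425/(162128 - 367730) = -870425/(-205602) = -870425*(-1/205602) = 870425/205602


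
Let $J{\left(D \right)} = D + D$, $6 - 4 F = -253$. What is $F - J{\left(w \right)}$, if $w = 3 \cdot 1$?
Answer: $\frac{235}{4} \approx 58.75$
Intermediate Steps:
$F = \frac{259}{4}$ ($F = \frac{3}{2} - - \frac{253}{4} = \frac{3}{2} + \frac{253}{4} = \frac{259}{4} \approx 64.75$)
$w = 3$
$J{\left(D \right)} = 2 D$
$F - J{\left(w \right)} = \frac{259}{4} - 2 \cdot 3 = \frac{259}{4} - 6 = \frac{235}{4}$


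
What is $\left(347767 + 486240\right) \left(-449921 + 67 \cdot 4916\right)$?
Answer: $-100538709843$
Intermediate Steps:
$\left(347767 + 486240\right) \left(-449921 + 67 \cdot 4916\right) = 834007 \left(-449921 + 329372\right) = 834007 \left(-120549\right) = -100538709843$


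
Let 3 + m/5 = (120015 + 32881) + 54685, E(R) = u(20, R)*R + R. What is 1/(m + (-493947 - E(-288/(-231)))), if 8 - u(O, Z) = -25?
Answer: 77/41880347 ≈ 1.8386e-6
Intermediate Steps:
u(O, Z) = 33 (u(O, Z) = 8 - 1*(-25) = 8 + 25 = 33)
E(R) = 34*R (E(R) = 33*R + R = 34*R)
m = 1037890 (m = -15 + 5*((120015 + 32881) + 54685) = -15 + 5*(152896 + 54685) = -15 + 5*207581 = -15 + 1037905 = 1037890)
1/(m + (-493947 - E(-288/(-231)))) = 1/(1037890 + (-493947 - 34*(-288/(-231)))) = 1/(1037890 + (-493947 - 34*(-288*(-1/231)))) = 1/(1037890 + (-493947 - 34*96/77)) = 1/(1037890 + (-493947 - 1*3264/77)) = 1/(1037890 + (-493947 - 3264/77)) = 1/(1037890 - 38037183/77) = 1/(41880347/77) = 77/41880347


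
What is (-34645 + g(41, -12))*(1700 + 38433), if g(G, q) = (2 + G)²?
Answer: -1316201868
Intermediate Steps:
(-34645 + g(41, -12))*(1700 + 38433) = (-34645 + (2 + 41)²)*(1700 + 38433) = (-34645 + 43²)*40133 = (-34645 + 1849)*40133 = -32796*40133 = -1316201868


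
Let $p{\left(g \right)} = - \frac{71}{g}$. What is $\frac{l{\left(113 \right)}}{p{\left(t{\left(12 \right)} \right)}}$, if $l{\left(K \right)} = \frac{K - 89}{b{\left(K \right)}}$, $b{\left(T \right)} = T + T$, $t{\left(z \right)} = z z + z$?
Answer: $- \frac{1872}{8023} \approx -0.23333$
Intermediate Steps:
$t{\left(z \right)} = z + z^{2}$ ($t{\left(z \right)} = z^{2} + z = z + z^{2}$)
$b{\left(T \right)} = 2 T$
$l{\left(K \right)} = \frac{-89 + K}{2 K}$ ($l{\left(K \right)} = \frac{K - 89}{2 K} = \left(K - 89\right) \frac{1}{2 K} = \left(-89 + K\right) \frac{1}{2 K} = \frac{-89 + K}{2 K}$)
$\frac{l{\left(113 \right)}}{p{\left(t{\left(12 \right)} \right)}} = \frac{\frac{1}{2} \cdot \frac{1}{113} \left(-89 + 113\right)}{\left(-71\right) \frac{1}{12 \left(1 + 12\right)}} = \frac{\frac{1}{2} \cdot \frac{1}{113} \cdot 24}{\left(-71\right) \frac{1}{12 \cdot 13}} = \frac{12}{113 \left(- \frac{71}{156}\right)} = \frac{12}{113} \left(- \frac{156}{71}\right) = - \frac{1872}{8023}$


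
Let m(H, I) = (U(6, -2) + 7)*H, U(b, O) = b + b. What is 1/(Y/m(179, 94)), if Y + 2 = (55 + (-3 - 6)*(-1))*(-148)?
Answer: -3401/9474 ≈ -0.35898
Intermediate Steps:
U(b, O) = 2*b
m(H, I) = 19*H (m(H, I) = (2*6 + 7)*H = (12 + 7)*H = 19*H)
Y = -9474 (Y = -2 + (55 + (-3 - 6)*(-1))*(-148) = -2 + (55 - 9*(-1))*(-148) = -2 + (55 + 9)*(-148) = -2 + 64*(-148) = -2 - 9472 = -9474)
1/(Y/m(179, 94)) = 1/(-9474/(19*179)) = 1/(-9474/3401) = -3401/9474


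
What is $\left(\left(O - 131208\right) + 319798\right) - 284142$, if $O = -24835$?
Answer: $-120387$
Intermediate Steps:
$\left(\left(O - 131208\right) + 319798\right) - 284142 = \left(\left(-24835 - 131208\right) + 319798\right) - 284142 = \left(-156043 + 319798\right) - 284142 = 163755 - 284142 = -120387$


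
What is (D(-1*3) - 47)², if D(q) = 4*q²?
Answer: 121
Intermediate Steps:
(D(-1*3) - 47)² = (4*(-1*3)² - 47)² = (4*(-3)² - 47)² = (4*9 - 47)² = (36 - 47)² = (-11)² = 121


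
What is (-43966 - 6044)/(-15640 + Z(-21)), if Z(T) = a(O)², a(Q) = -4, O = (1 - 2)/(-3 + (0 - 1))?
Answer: 8335/2604 ≈ 3.2008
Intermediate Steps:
O = ¼ (O = -1/(-3 - 1) = -1/(-4) = -1*(-¼) = ¼ ≈ 0.25000)
Z(T) = 16 (Z(T) = (-4)² = 16)
(-43966 - 6044)/(-15640 + Z(-21)) = (-43966 - 6044)/(-15640 + 16) = -50010/(-15624) = -50010*(-1/15624) = 8335/2604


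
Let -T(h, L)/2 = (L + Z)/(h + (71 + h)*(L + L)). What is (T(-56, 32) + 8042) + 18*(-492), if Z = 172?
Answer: -92033/113 ≈ -814.45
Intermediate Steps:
T(h, L) = -2*(172 + L)/(h + 2*L*(71 + h)) (T(h, L) = -2*(L + 172)/(h + (71 + h)*(L + L)) = -2*(172 + L)/(h + (71 + h)*(2*L)) = -2*(172 + L)/(h + 2*L*(71 + h)))
(T(-56, 32) + 8042) + 18*(-492) = (2*(-172 - 1*32)/(-56 + 142*32 + 2*32*(-56)) + 8042) + 18*(-492) = (2*(-172 - 32)/(-56 + 4544 - 3584) + 8042) - 8856 = (2*(-204)/904 + 8042) - 8856 = (2*(1/904)*(-204) + 8042) - 8856 = (-51/113 + 8042) - 8856 = 908695/113 - 8856 = -92033/113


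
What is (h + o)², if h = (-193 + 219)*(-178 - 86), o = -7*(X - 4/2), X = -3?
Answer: 46635241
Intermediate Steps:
o = 35 (o = -7*(-3 - 4/2) = -7*(-3 - 4*½) = -7*(-3 - 2) = -7*(-5) = 35)
h = -6864 (h = 26*(-264) = -6864)
(h + o)² = (-6864 + 35)² = (-6829)² = 46635241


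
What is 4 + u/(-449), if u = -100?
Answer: 1896/449 ≈ 4.2227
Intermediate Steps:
4 + u/(-449) = 4 - 100/(-449) = 4 - 100*(-1/449) = 4 + 100/449 = 1896/449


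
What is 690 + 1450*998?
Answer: 1447790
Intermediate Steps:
690 + 1450*998 = 690 + 1447100 = 1447790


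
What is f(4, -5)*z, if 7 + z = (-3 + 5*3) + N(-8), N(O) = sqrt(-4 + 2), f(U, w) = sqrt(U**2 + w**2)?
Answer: sqrt(41)*(5 + I*sqrt(2)) ≈ 32.016 + 9.0554*I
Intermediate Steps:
N(O) = I*sqrt(2) (N(O) = sqrt(-2) = I*sqrt(2))
z = 5 + I*sqrt(2) (z = -7 + ((-3 + 5*3) + I*sqrt(2)) = -7 + ((-3 + 15) + I*sqrt(2)) = -7 + (12 + I*sqrt(2)) = 5 + I*sqrt(2) ≈ 5.0 + 1.4142*I)
f(4, -5)*z = sqrt(4**2 + (-5)**2)*(5 + I*sqrt(2)) = sqrt(16 + 25)*(5 + I*sqrt(2)) = sqrt(41)*(5 + I*sqrt(2))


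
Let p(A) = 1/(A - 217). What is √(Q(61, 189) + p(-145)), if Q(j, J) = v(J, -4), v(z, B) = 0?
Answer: I*√362/362 ≈ 0.052559*I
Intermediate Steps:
Q(j, J) = 0
p(A) = 1/(-217 + A)
√(Q(61, 189) + p(-145)) = √(0 + 1/(-217 - 145)) = √(0 + 1/(-362)) = √(0 - 1/362) = √(-1/362) = I*√362/362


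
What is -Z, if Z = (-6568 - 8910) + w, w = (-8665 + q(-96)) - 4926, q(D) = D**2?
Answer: 19853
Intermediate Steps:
w = -4375 (w = (-8665 + (-96)**2) - 4926 = (-8665 + 9216) - 4926 = 551 - 4926 = -4375)
Z = -19853 (Z = (-6568 - 8910) - 4375 = -15478 - 4375 = -19853)
-Z = -1*(-19853) = 19853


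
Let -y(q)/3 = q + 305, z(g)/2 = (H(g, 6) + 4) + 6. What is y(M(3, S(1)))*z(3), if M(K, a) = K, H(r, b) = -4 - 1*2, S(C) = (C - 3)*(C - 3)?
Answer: -7392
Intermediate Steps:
S(C) = (-3 + C)**2 (S(C) = (-3 + C)*(-3 + C) = (-3 + C)**2)
H(r, b) = -6 (H(r, b) = -4 - 2 = -6)
z(g) = 8 (z(g) = 2*((-6 + 4) + 6) = 2*(-2 + 6) = 2*4 = 8)
y(q) = -915 - 3*q (y(q) = -3*(q + 305) = -3*(305 + q) = -915 - 3*q)
y(M(3, S(1)))*z(3) = (-915 - 3*3)*8 = (-915 - 9)*8 = -924*8 = -7392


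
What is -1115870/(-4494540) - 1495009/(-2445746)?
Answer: 236212808497/274812580671 ≈ 0.85954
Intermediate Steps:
-1115870/(-4494540) - 1495009/(-2445746) = -1115870*(-1/4494540) - 1495009*(-1/2445746) = 111587/449454 + 1495009/2445746 = 236212808497/274812580671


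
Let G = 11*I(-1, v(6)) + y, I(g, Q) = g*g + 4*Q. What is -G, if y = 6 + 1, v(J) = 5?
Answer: -238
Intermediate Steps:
I(g, Q) = g² + 4*Q
y = 7
G = 238 (G = 11*((-1)² + 4*5) + 7 = 11*(1 + 20) + 7 = 11*21 + 7 = 231 + 7 = 238)
-G = -1*238 = -238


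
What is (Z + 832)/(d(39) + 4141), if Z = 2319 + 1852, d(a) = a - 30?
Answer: 5003/4150 ≈ 1.2055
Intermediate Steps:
d(a) = -30 + a
Z = 4171
(Z + 832)/(d(39) + 4141) = (4171 + 832)/((-30 + 39) + 4141) = 5003/(9 + 4141) = 5003/4150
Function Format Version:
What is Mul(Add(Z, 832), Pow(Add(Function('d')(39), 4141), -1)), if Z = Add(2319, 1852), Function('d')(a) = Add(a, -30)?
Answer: Rational(5003, 4150) ≈ 1.2055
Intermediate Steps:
Function('d')(a) = Add(-30, a)
Z = 4171
Mul(Add(Z, 832), Pow(Add(Function('d')(39), 4141), -1)) = Mul(Add(4171, 832), Pow(Add(Add(-30, 39), 4141), -1)) = Mul(5003, Pow(Add(9, 4141), -1)) = Mul(5003, Pow(4150, -1)) = Mul(5003, Rational(1, 4150)) = Rational(5003, 4150)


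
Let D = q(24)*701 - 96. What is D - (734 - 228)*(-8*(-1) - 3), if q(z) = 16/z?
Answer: -6476/3 ≈ -2158.7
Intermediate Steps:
D = 1114/3 (D = (16/24)*701 - 96 = (16*(1/24))*701 - 96 = (⅔)*701 - 96 = 1402/3 - 96 = 1114/3 ≈ 371.33)
D - (734 - 228)*(-8*(-1) - 3) = 1114/3 - (734 - 228)*(-8*(-1) - 3) = 1114/3 - 506*(8 - 3) = 1114/3 - 506*5 = 1114/3 - 1*2530 = 1114/3 - 2530 = -6476/3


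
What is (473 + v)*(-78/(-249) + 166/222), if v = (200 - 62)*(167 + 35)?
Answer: 277111475/9213 ≈ 30078.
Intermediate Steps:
v = 27876 (v = 138*202 = 27876)
(473 + v)*(-78/(-249) + 166/222) = (473 + 27876)*(-78/(-249) + 166/222) = 28349*(-78*(-1/249) + 166*(1/222)) = 28349*(26/83 + 83/111) = 28349*(9775/9213) = 277111475/9213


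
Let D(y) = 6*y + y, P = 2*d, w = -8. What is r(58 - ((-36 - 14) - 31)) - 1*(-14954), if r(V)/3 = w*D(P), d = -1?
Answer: 15290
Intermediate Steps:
P = -2 (P = 2*(-1) = -2)
D(y) = 7*y
r(V) = 336 (r(V) = 3*(-56*(-2)) = 3*(-8*(-14)) = 3*112 = 336)
r(58 - ((-36 - 14) - 31)) - 1*(-14954) = 336 - 1*(-14954) = 336 + 14954 = 15290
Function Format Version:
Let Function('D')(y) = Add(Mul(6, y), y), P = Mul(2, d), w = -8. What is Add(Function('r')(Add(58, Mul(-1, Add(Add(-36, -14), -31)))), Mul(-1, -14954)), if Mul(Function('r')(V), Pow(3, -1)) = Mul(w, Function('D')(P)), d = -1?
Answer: 15290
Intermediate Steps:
P = -2 (P = Mul(2, -1) = -2)
Function('D')(y) = Mul(7, y)
Function('r')(V) = 336 (Function('r')(V) = Mul(3, Mul(-8, Mul(7, -2))) = Mul(3, Mul(-8, -14)) = Mul(3, 112) = 336)
Add(Function('r')(Add(58, Mul(-1, Add(Add(-36, -14), -31)))), Mul(-1, -14954)) = Add(336, Mul(-1, -14954)) = Add(336, 14954) = 15290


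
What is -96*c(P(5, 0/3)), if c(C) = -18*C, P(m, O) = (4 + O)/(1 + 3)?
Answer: 1728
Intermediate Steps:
P(m, O) = 1 + O/4 (P(m, O) = (4 + O)/4 = (4 + O)*(¼) = 1 + O/4)
-96*c(P(5, 0/3)) = -(-1728)*(1 + (0/3)/4) = -(-1728)*(1 + (0*(⅓))/4) = -(-1728)*(1 + (¼)*0) = -(-1728)*(1 + 0) = -(-1728) = -96*(-18) = 1728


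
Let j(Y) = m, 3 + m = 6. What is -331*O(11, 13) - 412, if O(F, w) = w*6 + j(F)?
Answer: -27223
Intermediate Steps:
m = 3 (m = -3 + 6 = 3)
j(Y) = 3
O(F, w) = 3 + 6*w (O(F, w) = w*6 + 3 = 6*w + 3 = 3 + 6*w)
-331*O(11, 13) - 412 = -331*(3 + 6*13) - 412 = -331*(3 + 78) - 412 = -331*81 - 412 = -26811 - 412 = -27223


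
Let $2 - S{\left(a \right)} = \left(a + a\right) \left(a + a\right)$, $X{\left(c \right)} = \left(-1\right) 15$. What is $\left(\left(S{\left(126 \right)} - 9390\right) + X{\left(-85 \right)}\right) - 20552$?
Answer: $-93459$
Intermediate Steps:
$X{\left(c \right)} = -15$
$S{\left(a \right)} = 2 - 4 a^{2}$ ($S{\left(a \right)} = 2 - \left(a + a\right) \left(a + a\right) = 2 - 2 a 2 a = 2 - 4 a^{2}$)
$\left(\left(S{\left(126 \right)} - 9390\right) + X{\left(-85 \right)}\right) - 20552 = \left(\left(\left(2 - 4 \cdot 126^{2}\right) - 9390\right) - 15\right) - 20552 = \left(\left(\left(2 - 63504\right) - 9390\right) - 15\right) - 20552 = \left(\left(-63502 - 9390\right) - 15\right) - 20552 = \left(-72892 - 15\right) - 20552 = -72907 - 20552 = -93459$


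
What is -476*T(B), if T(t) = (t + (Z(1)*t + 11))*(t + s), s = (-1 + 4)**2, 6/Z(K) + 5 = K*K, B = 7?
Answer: -57120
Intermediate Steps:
Z(K) = 6/(-5 + K**2) (Z(K) = 6/(-5 + K*K) = 6/(-5 + K**2))
s = 9 (s = 3**2 = 9)
T(t) = (9 + t)*(11 - t/2) (T(t) = (t + ((6/(-5 + 1**2))*t + 11))*(t + 9) = (t + ((6/(-5 + 1))*t + 11))*(9 + t) = (t + ((6/(-4))*t + 11))*(9 + t) = (t + ((6*(-1/4))*t + 11))*(9 + t) = (t + (-3*t/2 + 11))*(9 + t) = (t + (11 - 3*t/2))*(9 + t) = (11 - t/2)*(9 + t) = (9 + t)*(11 - t/2))
-476*T(B) = -476*(99 - 1/2*7**2 + (13/2)*7) = -476*(99 - 1/2*49 + 91/2) = -476*(99 - 49/2 + 91/2) = -476*120 = -57120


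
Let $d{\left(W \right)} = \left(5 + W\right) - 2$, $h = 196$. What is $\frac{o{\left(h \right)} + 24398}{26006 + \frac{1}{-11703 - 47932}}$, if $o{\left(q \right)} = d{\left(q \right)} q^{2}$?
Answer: $\frac{457351668570}{1550867809} \approx 294.9$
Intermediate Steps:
$d{\left(W \right)} = 3 + W$
$o{\left(q \right)} = q^{2} \left(3 + q\right)$ ($o{\left(q \right)} = \left(3 + q\right) q^{2} = q^{2} \left(3 + q\right)$)
$\frac{o{\left(h \right)} + 24398}{26006 + \frac{1}{-11703 - 47932}} = \frac{196^{2} \left(3 + 196\right) + 24398}{26006 + \frac{1}{-11703 - 47932}} = \frac{38416 \cdot 199 + 24398}{26006 + \frac{1}{-59635}} = \frac{7644784 + 24398}{26006 - \frac{1}{59635}} = \frac{7669182}{\frac{1550867809}{59635}} = 7669182 \cdot \frac{59635}{1550867809} = \frac{457351668570}{1550867809}$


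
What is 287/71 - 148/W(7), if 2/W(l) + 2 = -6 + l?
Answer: 5541/71 ≈ 78.042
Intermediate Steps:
W(l) = 2/(-8 + l) (W(l) = 2/(-2 + (-6 + l)) = 2/(-8 + l))
287/71 - 148/W(7) = 287/71 - 148/(2/(-8 + 7)) = 287*(1/71) - 148/(2/(-1)) = 287/71 - 148/(2*(-1)) = 287/71 - 148/(-2) = 287/71 - 148*(-½) = 287/71 + 74 = 5541/71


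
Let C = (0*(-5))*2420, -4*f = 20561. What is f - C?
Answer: -20561/4 ≈ -5140.3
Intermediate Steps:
f = -20561/4 (f = -1/4*20561 = -20561/4 ≈ -5140.3)
C = 0 (C = 0*2420 = 0)
f - C = -20561/4 - 1*0 = -20561/4 + 0 = -20561/4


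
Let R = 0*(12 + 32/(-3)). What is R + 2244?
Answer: 2244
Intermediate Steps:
R = 0 (R = 0*(12 + 32*(-1/3)) = 0*(12 - 32/3) = 0*(4/3) = 0)
R + 2244 = 0 + 2244 = 2244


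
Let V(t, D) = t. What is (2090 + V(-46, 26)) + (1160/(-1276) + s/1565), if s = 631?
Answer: 35178751/17215 ≈ 2043.5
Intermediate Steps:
(2090 + V(-46, 26)) + (1160/(-1276) + s/1565) = (2090 - 46) + (1160/(-1276) + 631/1565) = 2044 + (1160*(-1/1276) + 631*(1/1565)) = 2044 + (-10/11 + 631/1565) = 2044 - 8709/17215 = 35178751/17215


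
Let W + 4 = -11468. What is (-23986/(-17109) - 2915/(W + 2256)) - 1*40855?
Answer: -715733808601/17519616 ≈ -40853.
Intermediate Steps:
W = -11472 (W = -4 - 11468 = -11472)
(-23986/(-17109) - 2915/(W + 2256)) - 1*40855 = (-23986/(-17109) - 2915/(-11472 + 2256)) - 1*40855 = (-23986*(-1/17109) - 2915/(-9216)) - 40855 = (23986/17109 - 2915*(-1/9216)) - 40855 = (23986/17109 + 2915/9216) - 40855 = 30103079/17519616 - 40855 = -715733808601/17519616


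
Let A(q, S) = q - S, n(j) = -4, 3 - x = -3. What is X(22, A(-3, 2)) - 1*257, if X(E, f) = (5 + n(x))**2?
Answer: -256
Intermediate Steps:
x = 6 (x = 3 - 1*(-3) = 3 + 3 = 6)
X(E, f) = 1 (X(E, f) = (5 - 4)**2 = 1**2 = 1)
X(22, A(-3, 2)) - 1*257 = 1 - 1*257 = 1 - 257 = -256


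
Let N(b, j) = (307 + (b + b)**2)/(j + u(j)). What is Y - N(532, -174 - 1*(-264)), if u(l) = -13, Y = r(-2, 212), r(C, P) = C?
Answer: -1132557/77 ≈ -14709.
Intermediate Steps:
Y = -2
N(b, j) = (307 + 4*b**2)/(-13 + j) (N(b, j) = (307 + (b + b)**2)/(j - 13) = (307 + (2*b)**2)/(-13 + j) = (307 + 4*b**2)/(-13 + j))
Y - N(532, -174 - 1*(-264)) = -2 - (307 + 4*532**2)/(-13 + (-174 - 1*(-264))) = -2 - (307 + 4*283024)/(-13 + (-174 + 264)) = -2 - (307 + 1132096)/(-13 + 90) = -2 - 1132403/77 = -1132557/77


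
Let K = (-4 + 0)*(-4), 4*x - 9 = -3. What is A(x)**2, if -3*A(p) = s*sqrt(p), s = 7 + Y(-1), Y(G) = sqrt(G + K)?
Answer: (7 + sqrt(15))**2/6 ≈ 19.704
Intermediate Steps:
x = 3/2 (x = 9/4 + (1/4)*(-3) = 9/4 - 3/4 = 3/2 ≈ 1.5000)
K = 16 (K = -4*(-4) = 16)
Y(G) = sqrt(16 + G) (Y(G) = sqrt(G + 16) = sqrt(16 + G))
s = 7 + sqrt(15) (s = 7 + sqrt(16 - 1) = 7 + sqrt(15) ≈ 10.873)
A(p) = -sqrt(p)*(7 + sqrt(15))/3 (A(p) = -(7 + sqrt(15))*sqrt(p)/3 = -sqrt(p)*(7 + sqrt(15))/3)
A(x)**2 = (sqrt(3/2)*(-7 - sqrt(15))/3)**2 = ((sqrt(6)/2)*(-7 - sqrt(15))/3)**2 = (sqrt(6)*(-7 - sqrt(15))/6)**2 = (-7 - sqrt(15))**2/6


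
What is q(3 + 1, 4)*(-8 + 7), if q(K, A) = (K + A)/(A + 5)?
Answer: -8/9 ≈ -0.88889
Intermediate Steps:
q(K, A) = (A + K)/(5 + A)
q(3 + 1, 4)*(-8 + 7) = ((4 + (3 + 1))/(5 + 4))*(-8 + 7) = ((4 + 4)/9)*(-1) = ((1/9)*8)*(-1) = (8/9)*(-1) = -8/9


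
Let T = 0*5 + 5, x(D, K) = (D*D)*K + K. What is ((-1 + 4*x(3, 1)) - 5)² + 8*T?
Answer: 1196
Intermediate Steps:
x(D, K) = K + K*D² (x(D, K) = D²*K + K = K*D² + K = K + K*D²)
T = 5 (T = 0 + 5 = 5)
((-1 + 4*x(3, 1)) - 5)² + 8*T = ((-1 + 4*(1*(1 + 3²))) - 5)² + 8*5 = ((-1 + 4*(1*(1 + 9))) - 5)² + 40 = ((-1 + 4*(1*10)) - 5)² + 40 = ((-1 + 4*10) - 5)² + 40 = ((-1 + 40) - 5)² + 40 = (39 - 5)² + 40 = 34² + 40 = 1156 + 40 = 1196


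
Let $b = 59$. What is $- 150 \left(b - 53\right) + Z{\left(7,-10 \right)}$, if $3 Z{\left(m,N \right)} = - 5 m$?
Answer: $- \frac{2735}{3} \approx -911.67$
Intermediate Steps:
$Z{\left(m,N \right)} = - \frac{5 m}{3}$ ($Z{\left(m,N \right)} = \frac{\left(-5\right) m}{3} = - \frac{5 m}{3}$)
$- 150 \left(b - 53\right) + Z{\left(7,-10 \right)} = - 150 \left(59 - 53\right) - \frac{35}{3} = \left(-150\right) 6 - \frac{35}{3} = -900 - \frac{35}{3} = - \frac{2735}{3}$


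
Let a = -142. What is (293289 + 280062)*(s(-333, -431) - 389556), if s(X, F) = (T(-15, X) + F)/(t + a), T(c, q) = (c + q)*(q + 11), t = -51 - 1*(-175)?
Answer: -1361447368061/6 ≈ -2.2691e+11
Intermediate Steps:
t = 124 (t = -51 + 175 = 124)
T(c, q) = (11 + q)*(c + q) (T(c, q) = (c + q)*(11 + q) = (11 + q)*(c + q))
s(X, F) = 55/6 - F/18 - X²/18 + 2*X/9 (s(X, F) = ((X² + 11*(-15) + 11*X - 15*X) + F)/(124 - 142) = ((X² - 165 + 11*X - 15*X) + F)/(-18) = ((-165 + X² - 4*X) + F)*(-1/18) = (-165 + F + X² - 4*X)*(-1/18) = 55/6 - F/18 - X²/18 + 2*X/9)
(293289 + 280062)*(s(-333, -431) - 389556) = (293289 + 280062)*((55/6 - 1/18*(-431) - 1/18*(-333)² + (2/9)*(-333)) - 389556) = 573351*((55/6 + 431/18 - 1/18*110889 - 74) - 389556) = 573351*((55/6 + 431/18 - 12321/2 - 74) - 389556) = 573351*(-111625/18 - 389556) = 573351*(-7123633/18) = -1361447368061/6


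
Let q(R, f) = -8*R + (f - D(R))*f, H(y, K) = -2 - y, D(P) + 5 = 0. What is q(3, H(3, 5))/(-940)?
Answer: 6/235 ≈ 0.025532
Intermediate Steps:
D(P) = -5 (D(P) = -5 + 0 = -5)
q(R, f) = -8*R + f*(5 + f) (q(R, f) = -8*R + (f - 1*(-5))*f = -8*R + (f + 5)*f = -8*R + (5 + f)*f = -8*R + f*(5 + f))
q(3, H(3, 5))/(-940) = ((-2 - 1*3)**2 - 8*3 + 5*(-2 - 1*3))/(-940) = ((-2 - 3)**2 - 24 + 5*(-2 - 3))*(-1/940) = ((-5)**2 - 24 + 5*(-5))*(-1/940) = (25 - 24 - 25)*(-1/940) = -24*(-1/940) = 6/235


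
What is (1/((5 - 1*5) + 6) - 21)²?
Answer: 15625/36 ≈ 434.03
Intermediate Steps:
(1/((5 - 1*5) + 6) - 21)² = (1/((5 - 5) + 6) - 21)² = (1/(0 + 6) - 21)² = (1/6 - 21)² = (⅙ - 21)² = (-125/6)² = 15625/36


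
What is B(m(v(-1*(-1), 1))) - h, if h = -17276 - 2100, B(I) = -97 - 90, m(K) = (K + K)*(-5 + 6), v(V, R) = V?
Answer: 19189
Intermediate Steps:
m(K) = 2*K (m(K) = (2*K)*1 = 2*K)
B(I) = -187
h = -19376
B(m(v(-1*(-1), 1))) - h = -187 - 1*(-19376) = -187 + 19376 = 19189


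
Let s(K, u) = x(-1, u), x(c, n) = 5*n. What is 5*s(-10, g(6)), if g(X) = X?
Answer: 150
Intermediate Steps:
s(K, u) = 5*u
5*s(-10, g(6)) = 5*(5*6) = 5*30 = 150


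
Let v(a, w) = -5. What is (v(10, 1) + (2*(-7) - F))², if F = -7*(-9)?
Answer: 6724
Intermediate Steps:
F = 63
(v(10, 1) + (2*(-7) - F))² = (-5 + (2*(-7) - 1*63))² = (-5 + (-14 - 63))² = (-5 - 77)² = (-82)² = 6724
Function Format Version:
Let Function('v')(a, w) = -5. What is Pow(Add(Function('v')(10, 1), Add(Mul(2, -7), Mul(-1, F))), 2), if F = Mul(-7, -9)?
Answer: 6724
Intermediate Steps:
F = 63
Pow(Add(Function('v')(10, 1), Add(Mul(2, -7), Mul(-1, F))), 2) = Pow(Add(-5, Add(Mul(2, -7), Mul(-1, 63))), 2) = Pow(Add(-5, Add(-14, -63)), 2) = Pow(Add(-5, -77), 2) = Pow(-82, 2) = 6724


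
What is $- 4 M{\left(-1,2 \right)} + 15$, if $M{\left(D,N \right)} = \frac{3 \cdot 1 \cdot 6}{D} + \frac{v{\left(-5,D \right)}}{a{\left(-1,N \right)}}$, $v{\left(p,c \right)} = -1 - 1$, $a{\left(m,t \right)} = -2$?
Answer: $83$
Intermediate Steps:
$v{\left(p,c \right)} = -2$ ($v{\left(p,c \right)} = -1 - 1 = -2$)
$M{\left(D,N \right)} = 1 + \frac{18}{D}$ ($M{\left(D,N \right)} = \frac{3 \cdot 1 \cdot 6}{D} - \frac{2}{-2} = \frac{3 \cdot 6}{D} - -1 = \frac{18}{D} + 1 = 1 + \frac{18}{D}$)
$- 4 M{\left(-1,2 \right)} + 15 = - 4 \frac{18 - 1}{-1} + 15 = - 4 \left(\left(-1\right) 17\right) + 15 = \left(-4\right) \left(-17\right) + 15 = 68 + 15 = 83$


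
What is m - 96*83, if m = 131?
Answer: -7837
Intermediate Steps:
m - 96*83 = 131 - 96*83 = 131 - 7968 = -7837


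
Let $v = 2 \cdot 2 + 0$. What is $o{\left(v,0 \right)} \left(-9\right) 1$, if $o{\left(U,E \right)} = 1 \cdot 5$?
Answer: $-45$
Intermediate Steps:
$v = 4$ ($v = 4 + 0 = 4$)
$o{\left(U,E \right)} = 5$
$o{\left(v,0 \right)} \left(-9\right) 1 = 5 \left(-9\right) 1 = \left(-45\right) 1 = -45$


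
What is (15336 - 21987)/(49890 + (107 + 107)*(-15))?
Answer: -2217/15560 ≈ -0.14248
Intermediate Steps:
(15336 - 21987)/(49890 + (107 + 107)*(-15)) = -6651/(49890 + 214*(-15)) = -6651/(49890 - 3210) = -6651/46680 = -6651*1/46680 = -2217/15560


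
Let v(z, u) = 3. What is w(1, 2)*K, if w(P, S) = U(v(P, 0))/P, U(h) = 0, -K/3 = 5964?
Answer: 0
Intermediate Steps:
K = -17892 (K = -3*5964 = -17892)
w(P, S) = 0 (w(P, S) = 0/P = 0)
w(1, 2)*K = 0*(-17892) = 0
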